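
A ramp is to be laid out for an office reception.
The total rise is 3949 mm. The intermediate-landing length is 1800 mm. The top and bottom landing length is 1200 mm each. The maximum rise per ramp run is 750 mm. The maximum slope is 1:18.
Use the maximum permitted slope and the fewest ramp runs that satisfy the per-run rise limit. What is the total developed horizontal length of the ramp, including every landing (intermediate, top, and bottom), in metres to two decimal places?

82.48 m

At most 750 each: 3949/750 = 5.27, giving 6 ramp runs. That means 5 intermediate landings.
Ramp run (horizontal) at 1:18: 3949 × 18 = 71082 mm.
Intermediate landings: 5 × 1800 = 9000 mm.
Top and bottom landings: 2 × 1200 = 2400 mm.
Total = 71082 + 9000 + 2400 = 82482 mm.
= 82.48 m.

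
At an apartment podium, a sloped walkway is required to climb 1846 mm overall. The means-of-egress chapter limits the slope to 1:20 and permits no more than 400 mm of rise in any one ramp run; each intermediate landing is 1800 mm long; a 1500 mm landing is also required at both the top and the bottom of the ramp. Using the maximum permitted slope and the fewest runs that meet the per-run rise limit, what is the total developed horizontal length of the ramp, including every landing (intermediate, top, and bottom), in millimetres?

47120 mm

1846 / 400 = 4.62, so 5 ramp runs are needed. That means 4 intermediate landings.
Ramp run (horizontal) at 1:20: 1846 × 20 = 36920 mm.
Intermediate landings: 4 × 1800 = 7200 mm.
Top and bottom landings: 2 × 1500 = 3000 mm.
Total = 36920 + 7200 + 3000 = 47120 mm.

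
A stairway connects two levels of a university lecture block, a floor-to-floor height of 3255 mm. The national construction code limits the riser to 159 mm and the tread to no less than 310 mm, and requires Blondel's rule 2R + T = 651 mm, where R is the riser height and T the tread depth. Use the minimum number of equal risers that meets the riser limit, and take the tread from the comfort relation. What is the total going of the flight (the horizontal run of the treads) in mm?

At most 159 each: 3255/159 = 20.47, giving 21 risers.
Riser R = 3255 / 21 = 155 mm, within the 159 mm limit.
T = 651 − 2·155 = 341 mm, which satisfies the 310 mm minimum.
Treads = 21 − 1 = 20; going = 20 × 341 = 6820 mm.

6820 mm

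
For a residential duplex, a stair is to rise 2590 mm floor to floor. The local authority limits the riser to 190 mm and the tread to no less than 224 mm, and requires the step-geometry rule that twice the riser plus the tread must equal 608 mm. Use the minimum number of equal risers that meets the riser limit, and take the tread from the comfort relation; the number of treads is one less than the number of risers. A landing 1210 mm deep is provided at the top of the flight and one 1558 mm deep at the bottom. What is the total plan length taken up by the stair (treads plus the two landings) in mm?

5862 mm

⌈2590/190⌉ = 14 risers.
Riser R = 2590 / 14 = 185 mm, within the 190 mm limit.
From 2R + T = 608: T = 608 − 370 = 238 mm.
Treads = 14 − 1 = 13; going = 13 × 238 = 3094 mm.
Enclosure = 3094 + 1210 + 1558 = 5862 mm.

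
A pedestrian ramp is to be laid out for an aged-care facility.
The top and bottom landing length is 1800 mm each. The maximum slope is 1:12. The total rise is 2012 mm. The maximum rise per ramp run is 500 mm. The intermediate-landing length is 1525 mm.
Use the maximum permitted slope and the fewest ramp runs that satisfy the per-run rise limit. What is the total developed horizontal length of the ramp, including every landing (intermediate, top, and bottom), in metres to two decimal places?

At most 500 each: 2012/500 = 4.02, giving 5 ramp runs. That means 4 intermediate landings.
Horizontal run for 2012 mm of rise at 1:12 is 2012 × 12 = 24144 mm.
Intermediate landings: 4 × 1525 = 6100 mm.
Top and bottom landings: 2 × 1800 = 3600 mm.
Total = 24144 + 6100 + 3600 = 33844 mm.
= 33.84 m.

33.84 m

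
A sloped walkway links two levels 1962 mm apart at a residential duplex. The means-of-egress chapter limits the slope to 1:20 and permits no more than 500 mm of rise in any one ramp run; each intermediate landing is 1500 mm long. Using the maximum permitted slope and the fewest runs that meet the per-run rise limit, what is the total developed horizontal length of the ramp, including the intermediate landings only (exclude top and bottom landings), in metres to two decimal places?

43.74 m

⌈1962/500⌉ = 4 ramp runs. That means 3 intermediate landings.
Ramp run (horizontal) at 1:20: 1962 × 20 = 39240 mm.
3 intermediate landings contribute 3 × 1500 = 4500 mm.
Developed length = 39240 + 4500 = 43740 mm.
= 43.74 m.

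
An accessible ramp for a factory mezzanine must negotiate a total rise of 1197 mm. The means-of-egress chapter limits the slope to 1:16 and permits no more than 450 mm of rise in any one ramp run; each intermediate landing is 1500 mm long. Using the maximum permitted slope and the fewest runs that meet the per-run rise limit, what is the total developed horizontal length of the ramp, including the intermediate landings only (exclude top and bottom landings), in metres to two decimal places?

22.15 m

1197 / 450 = 2.660 → round up to 3 ramp runs. That means 2 intermediate landings.
Ramp run (horizontal) at 1:16: 1197 × 16 = 19152 mm.
2 intermediate landings contribute 2 × 1500 = 3000 mm.
Total developed length = 19152 + 3000 = 22152 mm.
= 22.15 m.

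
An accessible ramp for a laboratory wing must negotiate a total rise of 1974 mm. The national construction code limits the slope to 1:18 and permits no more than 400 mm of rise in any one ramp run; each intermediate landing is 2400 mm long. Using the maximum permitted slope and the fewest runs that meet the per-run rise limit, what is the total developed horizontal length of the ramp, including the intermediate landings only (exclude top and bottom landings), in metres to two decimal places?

45.13 m

⌈1974/400⌉ = 5 ramp runs. That means 4 intermediate landings.
Horizontal run for 1974 mm of rise at 1:18 is 1974 × 18 = 35532 mm.
Intermediate landings: 4 × 2400 = 9600 mm.
Developed length = 35532 + 9600 = 45132 mm.
= 45.13 m.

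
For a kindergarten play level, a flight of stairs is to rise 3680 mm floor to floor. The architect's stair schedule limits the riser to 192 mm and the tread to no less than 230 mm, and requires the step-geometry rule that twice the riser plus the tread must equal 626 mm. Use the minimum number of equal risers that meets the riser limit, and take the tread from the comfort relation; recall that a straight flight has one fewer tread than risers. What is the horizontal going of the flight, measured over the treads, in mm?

At most 192 each: 3680/192 = 19.17, giving 20 risers.
Riser R = 3680 / 20 = 184 mm, within the 192 mm limit.
Tread T = 626 − 2 × 184 = 258 mm (≥ 230 mm).
Going = (20 − 1) × 258 = 4902 mm.

4902 mm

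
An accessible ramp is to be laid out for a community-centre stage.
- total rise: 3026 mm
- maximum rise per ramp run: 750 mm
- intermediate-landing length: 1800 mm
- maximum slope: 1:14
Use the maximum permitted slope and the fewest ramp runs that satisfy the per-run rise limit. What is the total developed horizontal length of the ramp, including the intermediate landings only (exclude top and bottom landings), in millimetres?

3026 / 750 = 4.03, so 5 ramp runs are needed. That means 4 intermediate landings.
Horizontal run for 3026 mm of rise at 1:14 is 3026 × 14 = 42364 mm.
Intermediate landings: 4 × 1800 = 7200 mm.
Total developed length = 42364 + 7200 = 49564 mm.

49564 mm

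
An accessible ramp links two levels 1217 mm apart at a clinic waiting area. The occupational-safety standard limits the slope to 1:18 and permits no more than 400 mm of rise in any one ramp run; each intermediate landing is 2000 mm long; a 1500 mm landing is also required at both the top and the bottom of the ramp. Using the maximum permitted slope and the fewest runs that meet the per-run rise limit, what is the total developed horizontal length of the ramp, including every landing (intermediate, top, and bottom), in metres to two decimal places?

30.91 m

⌈1217/400⌉ = 4 ramp runs. That means 3 intermediate landings.
Ramp run (horizontal) at 1:18: 1217 × 18 = 21906 mm.
Intermediate landings: 3 × 2000 = 6000 mm.
Top and bottom landings: 2 × 1500 = 3000 mm.
Total = 21906 + 6000 + 3000 = 30906 mm.
= 30.91 m.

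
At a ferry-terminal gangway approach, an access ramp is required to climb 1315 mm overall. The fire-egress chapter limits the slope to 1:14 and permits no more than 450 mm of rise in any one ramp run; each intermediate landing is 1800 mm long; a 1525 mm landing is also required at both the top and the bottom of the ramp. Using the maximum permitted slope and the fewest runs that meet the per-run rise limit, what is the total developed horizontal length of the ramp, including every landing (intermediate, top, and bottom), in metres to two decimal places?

25.06 m

1315 / 450 = 2.92, so 3 ramp runs are needed. That means 2 intermediate landings.
Horizontal run for 1315 mm of rise at 1:14 is 1315 × 14 = 18410 mm.
Intermediate landings: 2 × 1800 = 3600 mm.
Top and bottom landings: 2 × 1525 = 3050 mm.
Total = 18410 + 3600 + 3050 = 25060 mm.
= 25.06 m.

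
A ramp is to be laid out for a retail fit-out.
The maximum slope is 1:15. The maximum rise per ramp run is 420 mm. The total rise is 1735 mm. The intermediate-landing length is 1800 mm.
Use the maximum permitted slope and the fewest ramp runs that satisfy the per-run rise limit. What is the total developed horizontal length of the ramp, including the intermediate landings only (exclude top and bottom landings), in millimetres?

At most 420 each: 1735/420 = 4.13, giving 5 ramp runs. That means 4 intermediate landings.
Ramp run (horizontal) at 1:15: 1735 × 15 = 26025 mm.
Intermediate landings: 4 × 1800 = 7200 mm.
Developed length = 26025 + 7200 = 33225 mm.

33225 mm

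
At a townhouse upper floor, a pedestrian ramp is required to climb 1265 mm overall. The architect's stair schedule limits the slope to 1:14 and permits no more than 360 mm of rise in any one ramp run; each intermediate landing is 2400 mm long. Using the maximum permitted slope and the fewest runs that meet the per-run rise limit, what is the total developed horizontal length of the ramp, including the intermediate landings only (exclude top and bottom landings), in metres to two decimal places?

24.91 m

1265 / 360 = 3.514 → round up to 4 ramp runs. That means 3 intermediate landings.
Ramp run (horizontal) at 1:14: 1265 × 14 = 17710 mm.
Intermediate landings: 3 × 2400 = 7200 mm.
Total developed length = 17710 + 7200 = 24910 mm.
= 24.91 m.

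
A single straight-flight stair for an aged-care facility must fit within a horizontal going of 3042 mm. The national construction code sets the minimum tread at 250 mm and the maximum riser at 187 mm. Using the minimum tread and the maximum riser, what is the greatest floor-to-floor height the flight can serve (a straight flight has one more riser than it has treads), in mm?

2431 mm

Treads that fit: ⌊3042 / 250⌋ = 12.
Risers = treads + 1 = 13.
Maximum height = 13 × 187 = 2431 mm.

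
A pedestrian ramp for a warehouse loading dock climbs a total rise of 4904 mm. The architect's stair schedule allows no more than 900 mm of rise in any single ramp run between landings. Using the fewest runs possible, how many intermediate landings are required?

⌈4904/900⌉ = 6 ramp runs.
6 runs are separated by 5 intermediate landings.

5 intermediate landings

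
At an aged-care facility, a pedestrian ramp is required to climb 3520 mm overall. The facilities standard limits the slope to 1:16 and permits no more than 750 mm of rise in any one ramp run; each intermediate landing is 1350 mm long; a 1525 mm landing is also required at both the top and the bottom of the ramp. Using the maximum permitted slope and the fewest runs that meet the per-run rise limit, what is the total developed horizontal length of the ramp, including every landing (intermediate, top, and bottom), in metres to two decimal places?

64.77 m

3520 / 750 = 4.69, so 5 ramp runs are needed. That means 4 intermediate landings.
Ramp run (horizontal) at 1:16: 3520 × 16 = 56320 mm.
4 intermediate landings contribute 4 × 1350 = 5400 mm.
Top and bottom landings: 2 × 1525 = 3050 mm.
Total = 56320 + 5400 + 3050 = 64770 mm.
= 64.77 m.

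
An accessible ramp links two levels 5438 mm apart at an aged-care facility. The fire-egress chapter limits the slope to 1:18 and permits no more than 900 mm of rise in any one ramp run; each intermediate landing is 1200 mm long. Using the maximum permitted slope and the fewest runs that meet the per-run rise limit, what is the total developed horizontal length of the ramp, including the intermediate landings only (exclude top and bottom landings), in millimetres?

105084 mm

5438 / 900 = 6.042 → round up to 7 ramp runs. That means 6 intermediate landings.
Ramp run (horizontal) at 1:18: 5438 × 18 = 97884 mm.
Intermediate landings: 6 × 1200 = 7200 mm.
Developed length = 97884 + 7200 = 105084 mm.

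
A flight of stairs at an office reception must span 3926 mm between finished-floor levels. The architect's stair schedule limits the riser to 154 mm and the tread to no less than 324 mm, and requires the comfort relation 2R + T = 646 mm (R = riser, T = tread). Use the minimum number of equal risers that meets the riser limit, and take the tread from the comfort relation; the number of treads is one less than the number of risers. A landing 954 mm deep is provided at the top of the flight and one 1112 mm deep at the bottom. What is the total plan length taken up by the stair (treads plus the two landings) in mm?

10666 mm

3926 / 154 = 25.494 → round up to 26 risers.
Each riser is 3926/26 = 151 mm (≤ 154 mm).
Tread T = 646 − 2 × 151 = 344 mm (≥ 324 mm).
26 risers give 25 treads; going = 25 × 344 = 8600 mm.
Add landings: 8600 + 954 + 1112 = 10666 mm.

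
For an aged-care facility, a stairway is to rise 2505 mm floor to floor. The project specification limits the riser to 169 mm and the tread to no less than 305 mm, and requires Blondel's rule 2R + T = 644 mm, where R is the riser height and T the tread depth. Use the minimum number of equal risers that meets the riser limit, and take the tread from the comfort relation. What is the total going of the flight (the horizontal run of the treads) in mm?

4340 mm

At most 169 each: 2505/169 = 14.82, giving 15 risers.
R = 2505 ÷ 15 = 167 mm.
Tread T = 644 − 2 × 167 = 310 mm (≥ 305 mm).
15 risers give 14 treads; going = 14 × 310 = 4340 mm.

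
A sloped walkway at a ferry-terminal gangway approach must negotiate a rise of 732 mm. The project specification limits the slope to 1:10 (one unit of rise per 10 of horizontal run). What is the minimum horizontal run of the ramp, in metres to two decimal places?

7.32 m

At 1:10 the run is 10 × 732 = 7320 mm.
7320 mm = 7.32 m.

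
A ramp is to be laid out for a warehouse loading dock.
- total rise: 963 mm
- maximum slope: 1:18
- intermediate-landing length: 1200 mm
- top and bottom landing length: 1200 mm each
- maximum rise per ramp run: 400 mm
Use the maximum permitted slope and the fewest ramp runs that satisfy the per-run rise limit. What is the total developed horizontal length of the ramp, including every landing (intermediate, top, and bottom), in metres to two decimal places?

963 / 400 = 2.41, so 3 ramp runs are needed. That means 2 intermediate landings.
Ramp run (horizontal) at 1:18: 963 × 18 = 17334 mm.
Intermediate landings: 2 × 1200 = 2400 mm.
Top and bottom landings: 2 × 1200 = 2400 mm.
Total = 17334 + 2400 + 2400 = 22134 mm.
= 22.13 m.

22.13 m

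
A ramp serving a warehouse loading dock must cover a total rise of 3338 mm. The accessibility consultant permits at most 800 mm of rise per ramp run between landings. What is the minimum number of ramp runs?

5 runs

3338 / 800 = 4.173 → round up to 5 ramp runs.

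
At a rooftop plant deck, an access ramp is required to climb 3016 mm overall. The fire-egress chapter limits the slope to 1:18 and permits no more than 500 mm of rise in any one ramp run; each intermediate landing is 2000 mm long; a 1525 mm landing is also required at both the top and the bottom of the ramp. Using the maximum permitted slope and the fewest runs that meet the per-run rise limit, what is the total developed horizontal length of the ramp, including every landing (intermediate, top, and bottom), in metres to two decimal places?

3016 / 500 = 6.032 → round up to 7 ramp runs. That means 6 intermediate landings.
Ramp run (horizontal) at 1:18: 3016 × 18 = 54288 mm.
6 intermediate landings contribute 6 × 2000 = 12000 mm.
Top and bottom landings: 2 × 1525 = 3050 mm.
Total = 54288 + 12000 + 3050 = 69338 mm.
= 69.34 m.

69.34 m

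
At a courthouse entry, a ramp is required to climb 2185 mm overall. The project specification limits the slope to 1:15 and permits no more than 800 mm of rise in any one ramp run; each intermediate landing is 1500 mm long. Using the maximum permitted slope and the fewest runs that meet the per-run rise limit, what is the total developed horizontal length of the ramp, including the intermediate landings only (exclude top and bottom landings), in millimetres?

35775 mm

At most 800 each: 2185/800 = 2.73, giving 3 ramp runs. That means 2 intermediate landings.
Horizontal run for 2185 mm of rise at 1:15 is 2185 × 15 = 32775 mm.
2 intermediate landings contribute 2 × 1500 = 3000 mm.
Total developed length = 32775 + 3000 = 35775 mm.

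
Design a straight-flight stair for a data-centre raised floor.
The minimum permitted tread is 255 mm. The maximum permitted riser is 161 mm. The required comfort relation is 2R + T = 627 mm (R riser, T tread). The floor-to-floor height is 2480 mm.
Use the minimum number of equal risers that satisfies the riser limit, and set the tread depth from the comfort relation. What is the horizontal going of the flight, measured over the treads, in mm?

4755 mm

2480 / 161 = 15.404 → round up to 16 risers.
R = 2480 ÷ 16 = 155 mm.
T = 627 − 2·155 = 317 mm, which satisfies the 255 mm minimum.
Treads = 16 − 1 = 15; going = 15 × 317 = 4755 mm.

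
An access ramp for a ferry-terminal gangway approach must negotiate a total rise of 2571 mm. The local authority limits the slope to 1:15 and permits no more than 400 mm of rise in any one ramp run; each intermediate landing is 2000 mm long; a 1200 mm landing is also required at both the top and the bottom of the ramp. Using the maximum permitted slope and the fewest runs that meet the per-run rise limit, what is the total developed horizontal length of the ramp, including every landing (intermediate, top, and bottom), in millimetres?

52965 mm

At most 400 each: 2571/400 = 6.43, giving 7 ramp runs. That means 6 intermediate landings.
Horizontal run for 2571 mm of rise at 1:15 is 2571 × 15 = 38565 mm.
6 intermediate landings contribute 6 × 2000 = 12000 mm.
Top and bottom landings: 2 × 1200 = 2400 mm.
Total = 38565 + 12000 + 2400 = 52965 mm.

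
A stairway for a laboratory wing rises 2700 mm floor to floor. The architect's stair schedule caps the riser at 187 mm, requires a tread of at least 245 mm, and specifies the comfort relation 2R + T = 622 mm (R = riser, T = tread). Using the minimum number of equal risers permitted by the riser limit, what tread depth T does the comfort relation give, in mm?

2700 / 187 = 14.44, so 15 risers are needed.
R = 2700 ÷ 15 = 180 mm.
Tread T = 622 − 2 × 180 = 262 mm (≥ 245 mm).

262 mm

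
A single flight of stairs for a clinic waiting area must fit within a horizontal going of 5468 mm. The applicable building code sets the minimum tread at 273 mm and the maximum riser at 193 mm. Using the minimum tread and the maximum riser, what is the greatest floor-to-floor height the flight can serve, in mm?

Treads that fit: ⌊5468 / 273⌋ = 20.
Risers = treads + 1 = 21.
Maximum height = 21 × 193 = 4053 mm.

4053 mm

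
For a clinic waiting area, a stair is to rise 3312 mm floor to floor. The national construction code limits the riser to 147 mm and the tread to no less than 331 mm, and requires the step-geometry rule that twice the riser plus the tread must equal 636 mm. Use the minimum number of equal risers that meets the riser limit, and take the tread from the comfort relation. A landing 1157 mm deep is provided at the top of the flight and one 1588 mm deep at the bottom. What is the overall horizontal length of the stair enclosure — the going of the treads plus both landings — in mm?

3312 / 147 = 22.53, so 23 risers are needed.
R = 3312 ÷ 23 = 144 mm.
Tread T = 636 − 2 × 144 = 348 mm (≥ 331 mm).
23 risers give 22 treads; going = 22 × 348 = 7656 mm.
Enclosure = 7656 + 1157 + 1588 = 10401 mm.

10401 mm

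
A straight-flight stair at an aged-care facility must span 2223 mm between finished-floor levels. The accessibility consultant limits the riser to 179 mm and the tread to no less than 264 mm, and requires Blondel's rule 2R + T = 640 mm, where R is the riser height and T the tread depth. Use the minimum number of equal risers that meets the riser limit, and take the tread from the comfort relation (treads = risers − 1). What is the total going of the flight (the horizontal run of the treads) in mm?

3576 mm

At most 179 each: 2223/179 = 12.42, giving 13 risers.
R = 2223 ÷ 13 = 171 mm.
From 2R + T = 640: T = 640 − 342 = 298 mm.
13 risers give 12 treads; going = 12 × 298 = 3576 mm.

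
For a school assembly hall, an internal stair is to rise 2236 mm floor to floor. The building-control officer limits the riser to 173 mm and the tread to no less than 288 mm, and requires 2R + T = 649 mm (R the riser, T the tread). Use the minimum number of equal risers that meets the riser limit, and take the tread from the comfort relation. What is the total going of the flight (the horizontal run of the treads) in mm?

2236 / 173 = 12.92, so 13 risers are needed.
R = 2236 ÷ 13 = 172 mm.
T = 649 − 2·172 = 305 mm, which satisfies the 288 mm minimum.
13 risers give 12 treads; going = 12 × 305 = 3660 mm.

3660 mm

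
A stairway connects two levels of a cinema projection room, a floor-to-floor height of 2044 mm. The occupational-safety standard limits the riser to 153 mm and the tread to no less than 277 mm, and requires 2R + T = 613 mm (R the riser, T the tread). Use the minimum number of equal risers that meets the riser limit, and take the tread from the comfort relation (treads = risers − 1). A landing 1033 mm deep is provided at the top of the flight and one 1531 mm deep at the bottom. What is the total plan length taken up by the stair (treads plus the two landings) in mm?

6737 mm

At most 153 each: 2044/153 = 13.36, giving 14 risers.
Riser R = 2044 / 14 = 146 mm, within the 153 mm limit.
T = 613 − 2·146 = 321 mm, which satisfies the 277 mm minimum.
14 risers give 13 treads; going = 13 × 321 = 4173 mm.
Add landings: 4173 + 1033 + 1531 = 6737 mm.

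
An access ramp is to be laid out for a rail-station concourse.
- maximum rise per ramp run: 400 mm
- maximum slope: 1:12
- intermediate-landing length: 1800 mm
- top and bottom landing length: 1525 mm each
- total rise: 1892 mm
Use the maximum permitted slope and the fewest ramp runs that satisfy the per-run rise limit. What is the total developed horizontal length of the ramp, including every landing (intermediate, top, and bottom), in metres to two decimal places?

32.95 m

1892 / 400 = 4.730 → round up to 5 ramp runs. That means 4 intermediate landings.
Horizontal run for 1892 mm of rise at 1:12 is 1892 × 12 = 22704 mm.
4 intermediate landings contribute 4 × 1800 = 7200 mm.
Top and bottom landings: 2 × 1525 = 3050 mm.
Total = 22704 + 7200 + 3050 = 32954 mm.
= 32.95 m.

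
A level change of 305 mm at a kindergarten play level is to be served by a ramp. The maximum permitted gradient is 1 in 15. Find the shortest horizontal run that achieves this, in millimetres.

4575 mm

Run = rise × 15 = 305 × 15 = 4575 mm.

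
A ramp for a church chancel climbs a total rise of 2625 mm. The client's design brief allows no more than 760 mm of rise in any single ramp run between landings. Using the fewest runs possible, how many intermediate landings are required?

3 intermediate landings

2625 / 760 = 3.45, so 4 ramp runs are needed.
4 runs are separated by 3 intermediate landings.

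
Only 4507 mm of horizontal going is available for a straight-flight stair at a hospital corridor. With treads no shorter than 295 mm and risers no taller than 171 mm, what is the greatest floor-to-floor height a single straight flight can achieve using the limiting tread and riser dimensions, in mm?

4507 / 295 = 15.28, so 15 treads fit.
Risers = treads + 1 = 16.
Maximum height = 16 × 171 = 2736 mm.

2736 mm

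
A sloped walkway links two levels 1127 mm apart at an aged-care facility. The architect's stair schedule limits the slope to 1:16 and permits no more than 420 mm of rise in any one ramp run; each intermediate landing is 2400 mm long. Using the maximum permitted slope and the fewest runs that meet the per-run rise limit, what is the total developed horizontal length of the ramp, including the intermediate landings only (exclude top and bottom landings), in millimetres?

At most 420 each: 1127/420 = 2.68, giving 3 ramp runs. That means 2 intermediate landings.
Ramp run (horizontal) at 1:16: 1127 × 16 = 18032 mm.
Intermediate landings: 2 × 2400 = 4800 mm.
Developed length = 18032 + 4800 = 22832 mm.

22832 mm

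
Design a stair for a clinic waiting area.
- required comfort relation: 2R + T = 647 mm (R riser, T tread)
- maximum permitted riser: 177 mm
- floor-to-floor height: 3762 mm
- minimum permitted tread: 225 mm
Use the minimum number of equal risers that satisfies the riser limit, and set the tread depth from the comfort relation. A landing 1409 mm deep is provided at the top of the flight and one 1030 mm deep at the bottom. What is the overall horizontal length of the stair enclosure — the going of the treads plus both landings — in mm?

At most 177 each: 3762/177 = 21.25, giving 22 risers.
R = 3762 ÷ 22 = 171 mm.
T = 647 − 2·171 = 305 mm, which satisfies the 225 mm minimum.
Treads = 22 − 1 = 21; going = 21 × 305 = 6405 mm.
Enclosure = 6405 + 1409 + 1030 = 8844 mm.

8844 mm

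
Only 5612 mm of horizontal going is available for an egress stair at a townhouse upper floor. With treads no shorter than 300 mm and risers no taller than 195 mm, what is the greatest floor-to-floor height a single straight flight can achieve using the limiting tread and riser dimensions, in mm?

5612 / 300 = 18.71, so 18 treads fit.
Risers = treads + 1 = 19.
Maximum height = 19 × 195 = 3705 mm.

3705 mm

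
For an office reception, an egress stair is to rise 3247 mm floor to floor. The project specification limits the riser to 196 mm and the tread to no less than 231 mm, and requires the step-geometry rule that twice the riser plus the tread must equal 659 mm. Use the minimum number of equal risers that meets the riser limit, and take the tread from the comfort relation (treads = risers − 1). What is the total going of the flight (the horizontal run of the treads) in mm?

At most 196 each: 3247/196 = 16.57, giving 17 risers.
Riser R = 3247 / 17 = 191 mm, within the 196 mm limit.
T = 659 − 2·191 = 277 mm, which satisfies the 231 mm minimum.
17 risers give 16 treads; going = 16 × 277 = 4432 mm.

4432 mm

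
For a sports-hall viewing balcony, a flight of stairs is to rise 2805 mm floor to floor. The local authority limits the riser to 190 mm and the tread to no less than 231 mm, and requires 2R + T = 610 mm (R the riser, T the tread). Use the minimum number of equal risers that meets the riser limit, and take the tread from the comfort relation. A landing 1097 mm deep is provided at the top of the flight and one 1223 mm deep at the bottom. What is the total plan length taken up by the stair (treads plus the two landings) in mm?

5624 mm

⌈2805/190⌉ = 15 risers.
Riser R = 2805 / 15 = 187 mm, within the 190 mm limit.
Tread T = 610 − 2 × 187 = 236 mm (≥ 231 mm).
Going = (15 − 1) × 236 = 3304 mm.
Enclosure = 3304 + 1097 + 1223 = 5624 mm.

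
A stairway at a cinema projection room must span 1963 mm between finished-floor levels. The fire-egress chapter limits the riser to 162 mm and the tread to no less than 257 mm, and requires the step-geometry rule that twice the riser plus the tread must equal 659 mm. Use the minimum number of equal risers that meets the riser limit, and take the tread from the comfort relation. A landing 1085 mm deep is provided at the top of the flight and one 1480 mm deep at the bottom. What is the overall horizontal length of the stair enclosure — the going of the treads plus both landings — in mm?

6849 mm

⌈1963/162⌉ = 13 risers.
R = 1963 ÷ 13 = 151 mm.
T = 659 − 2·151 = 357 mm, which satisfies the 257 mm minimum.
Treads = 13 − 1 = 12; going = 12 × 357 = 4284 mm.
Add landings: 4284 + 1085 + 1480 = 6849 mm.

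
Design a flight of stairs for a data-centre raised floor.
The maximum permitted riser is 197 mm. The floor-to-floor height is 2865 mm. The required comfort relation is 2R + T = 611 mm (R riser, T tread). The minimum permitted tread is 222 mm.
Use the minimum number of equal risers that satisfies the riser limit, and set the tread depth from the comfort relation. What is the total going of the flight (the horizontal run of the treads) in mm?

2865 / 197 = 14.543 → round up to 15 risers.
Riser R = 2865 / 15 = 191 mm, within the 197 mm limit.
From 2R + T = 611: T = 611 − 382 = 229 mm.
Going = (15 − 1) × 229 = 3206 mm.

3206 mm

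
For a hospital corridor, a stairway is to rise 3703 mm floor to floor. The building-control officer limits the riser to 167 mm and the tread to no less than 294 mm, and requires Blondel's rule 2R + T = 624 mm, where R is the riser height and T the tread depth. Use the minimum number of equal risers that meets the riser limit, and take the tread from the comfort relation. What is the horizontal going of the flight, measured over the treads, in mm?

6644 mm

3703 / 167 = 22.17, so 23 risers are needed.
R = 3703 ÷ 23 = 161 mm.
T = 624 − 2·161 = 302 mm, which satisfies the 294 mm minimum.
23 risers give 22 treads; going = 22 × 302 = 6644 mm.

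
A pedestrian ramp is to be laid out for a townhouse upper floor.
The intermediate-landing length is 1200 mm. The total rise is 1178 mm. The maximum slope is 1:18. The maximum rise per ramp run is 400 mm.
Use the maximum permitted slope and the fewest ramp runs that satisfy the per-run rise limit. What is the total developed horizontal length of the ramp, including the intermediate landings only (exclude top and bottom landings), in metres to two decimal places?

23.60 m

⌈1178/400⌉ = 3 ramp runs. That means 2 intermediate landings.
Horizontal run for 1178 mm of rise at 1:18 is 1178 × 18 = 21204 mm.
2 intermediate landings contribute 2 × 1200 = 2400 mm.
Total developed length = 21204 + 2400 = 23604 mm.
= 23.60 m.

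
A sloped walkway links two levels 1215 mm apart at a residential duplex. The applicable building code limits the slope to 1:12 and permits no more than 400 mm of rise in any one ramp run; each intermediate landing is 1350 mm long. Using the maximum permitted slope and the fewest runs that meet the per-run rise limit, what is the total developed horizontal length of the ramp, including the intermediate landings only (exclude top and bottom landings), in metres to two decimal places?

18.63 m

1215 / 400 = 3.038 → round up to 4 ramp runs. That means 3 intermediate landings.
Ramp run (horizontal) at 1:12: 1215 × 12 = 14580 mm.
3 intermediate landings contribute 3 × 1350 = 4050 mm.
Developed length = 14580 + 4050 = 18630 mm.
= 18.63 m.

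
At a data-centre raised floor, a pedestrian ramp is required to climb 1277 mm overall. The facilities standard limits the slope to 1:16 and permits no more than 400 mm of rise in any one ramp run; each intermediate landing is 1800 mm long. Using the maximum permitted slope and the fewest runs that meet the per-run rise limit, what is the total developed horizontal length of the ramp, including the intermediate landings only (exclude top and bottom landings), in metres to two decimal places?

1277 / 400 = 3.192 → round up to 4 ramp runs. That means 3 intermediate landings.
Ramp run (horizontal) at 1:16: 1277 × 16 = 20432 mm.
3 intermediate landings contribute 3 × 1800 = 5400 mm.
Total developed length = 20432 + 5400 = 25832 mm.
= 25.83 m.

25.83 m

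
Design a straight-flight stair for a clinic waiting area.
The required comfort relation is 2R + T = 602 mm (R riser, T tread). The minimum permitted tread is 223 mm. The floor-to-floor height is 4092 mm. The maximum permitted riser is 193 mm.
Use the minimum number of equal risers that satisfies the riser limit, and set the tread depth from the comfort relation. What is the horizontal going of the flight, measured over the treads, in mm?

4830 mm

4092 / 193 = 21.202 → round up to 22 risers.
Riser R = 4092 / 22 = 186 mm, within the 193 mm limit.
From 2R + T = 602: T = 602 − 372 = 230 mm.
Going = (22 − 1) × 230 = 4830 mm.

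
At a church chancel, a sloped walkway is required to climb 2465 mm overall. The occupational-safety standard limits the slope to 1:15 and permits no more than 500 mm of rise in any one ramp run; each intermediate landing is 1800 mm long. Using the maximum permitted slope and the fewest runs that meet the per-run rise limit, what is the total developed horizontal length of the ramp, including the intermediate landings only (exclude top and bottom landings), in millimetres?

44175 mm

2465 / 500 = 4.930 → round up to 5 ramp runs. That means 4 intermediate landings.
Ramp run (horizontal) at 1:15: 2465 × 15 = 36975 mm.
4 intermediate landings contribute 4 × 1800 = 7200 mm.
Total developed length = 36975 + 7200 = 44175 mm.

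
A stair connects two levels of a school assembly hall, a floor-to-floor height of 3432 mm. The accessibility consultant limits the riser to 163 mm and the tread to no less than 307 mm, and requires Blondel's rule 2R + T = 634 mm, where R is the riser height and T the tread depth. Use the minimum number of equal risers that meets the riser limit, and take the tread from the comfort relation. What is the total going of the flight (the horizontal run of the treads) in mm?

6762 mm

At most 163 each: 3432/163 = 21.06, giving 22 risers.
Riser R = 3432 / 22 = 156 mm, within the 163 mm limit.
Tread T = 634 − 2 × 156 = 322 mm (≥ 307 mm).
22 risers give 21 treads; going = 21 × 322 = 6762 mm.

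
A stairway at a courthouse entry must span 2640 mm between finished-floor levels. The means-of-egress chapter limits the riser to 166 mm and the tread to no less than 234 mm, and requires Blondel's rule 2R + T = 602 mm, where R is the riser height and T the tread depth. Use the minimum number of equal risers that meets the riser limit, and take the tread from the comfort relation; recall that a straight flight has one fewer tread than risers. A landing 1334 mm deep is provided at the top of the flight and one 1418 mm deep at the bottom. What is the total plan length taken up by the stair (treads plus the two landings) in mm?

6832 mm

2640 / 166 = 15.904 → round up to 16 risers.
Riser R = 2640 / 16 = 165 mm, within the 166 mm limit.
From 2R + T = 602: T = 602 − 330 = 272 mm.
16 risers give 15 treads; going = 15 × 272 = 4080 mm.
Add landings: 4080 + 1334 + 1418 = 6832 mm.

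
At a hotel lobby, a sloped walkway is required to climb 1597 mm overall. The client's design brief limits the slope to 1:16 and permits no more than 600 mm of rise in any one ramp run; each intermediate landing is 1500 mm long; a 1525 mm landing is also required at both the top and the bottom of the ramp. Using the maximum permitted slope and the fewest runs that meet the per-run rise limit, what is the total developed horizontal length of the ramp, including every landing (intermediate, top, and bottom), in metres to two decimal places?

31.60 m

At most 600 each: 1597/600 = 2.66, giving 3 ramp runs. That means 2 intermediate landings.
Horizontal run for 1597 mm of rise at 1:16 is 1597 × 16 = 25552 mm.
Intermediate landings: 2 × 1500 = 3000 mm.
Top and bottom landings: 2 × 1525 = 3050 mm.
Total = 25552 + 3000 + 3050 = 31602 mm.
= 31.60 m.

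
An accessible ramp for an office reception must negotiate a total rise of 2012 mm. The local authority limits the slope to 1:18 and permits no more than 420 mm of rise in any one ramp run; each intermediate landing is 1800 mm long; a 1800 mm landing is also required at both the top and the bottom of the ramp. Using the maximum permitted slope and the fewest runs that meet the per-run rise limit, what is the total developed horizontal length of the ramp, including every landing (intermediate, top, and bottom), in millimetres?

47016 mm

2012 / 420 = 4.790 → round up to 5 ramp runs. That means 4 intermediate landings.
Ramp run (horizontal) at 1:18: 2012 × 18 = 36216 mm.
4 intermediate landings contribute 4 × 1800 = 7200 mm.
Top and bottom landings: 2 × 1800 = 3600 mm.
Total = 36216 + 7200 + 3600 = 47016 mm.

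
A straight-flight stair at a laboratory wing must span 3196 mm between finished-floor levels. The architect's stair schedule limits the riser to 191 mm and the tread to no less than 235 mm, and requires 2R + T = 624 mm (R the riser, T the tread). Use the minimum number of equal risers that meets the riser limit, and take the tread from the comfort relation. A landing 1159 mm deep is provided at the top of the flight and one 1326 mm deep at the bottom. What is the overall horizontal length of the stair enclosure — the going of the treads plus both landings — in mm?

6453 mm

⌈3196/191⌉ = 17 risers.
R = 3196 ÷ 17 = 188 mm.
From 2R + T = 624: T = 624 − 376 = 248 mm.
Going = (17 − 1) × 248 = 3968 mm.
Enclosure = 3968 + 1159 + 1326 = 6453 mm.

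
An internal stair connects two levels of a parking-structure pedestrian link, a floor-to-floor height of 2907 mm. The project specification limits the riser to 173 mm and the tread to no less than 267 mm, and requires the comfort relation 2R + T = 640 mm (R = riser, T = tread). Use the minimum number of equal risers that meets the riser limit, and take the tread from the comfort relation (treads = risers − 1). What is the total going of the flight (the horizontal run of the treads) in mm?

At most 173 each: 2907/173 = 16.80, giving 17 risers.
Riser R = 2907 / 17 = 171 mm, within the 173 mm limit.
T = 640 − 2·171 = 298 mm, which satisfies the 267 mm minimum.
17 risers give 16 treads; going = 16 × 298 = 4768 mm.

4768 mm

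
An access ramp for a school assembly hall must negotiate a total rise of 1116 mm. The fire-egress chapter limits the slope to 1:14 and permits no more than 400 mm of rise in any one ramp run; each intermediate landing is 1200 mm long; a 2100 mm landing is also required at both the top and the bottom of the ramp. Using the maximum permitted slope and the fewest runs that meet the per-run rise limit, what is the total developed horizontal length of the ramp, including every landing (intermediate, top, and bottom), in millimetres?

22224 mm

⌈1116/400⌉ = 3 ramp runs. That means 2 intermediate landings.
Horizontal run for 1116 mm of rise at 1:14 is 1116 × 14 = 15624 mm.
2 intermediate landings contribute 2 × 1200 = 2400 mm.
Top and bottom landings: 2 × 2100 = 4200 mm.
Total = 15624 + 2400 + 4200 = 22224 mm.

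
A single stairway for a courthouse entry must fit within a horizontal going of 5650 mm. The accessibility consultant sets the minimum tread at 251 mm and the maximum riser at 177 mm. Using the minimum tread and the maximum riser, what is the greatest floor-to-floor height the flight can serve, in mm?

5650 / 251 = 22.51, so 22 treads fit.
Risers = treads + 1 = 23.
Maximum height = 23 × 177 = 4071 mm.

4071 mm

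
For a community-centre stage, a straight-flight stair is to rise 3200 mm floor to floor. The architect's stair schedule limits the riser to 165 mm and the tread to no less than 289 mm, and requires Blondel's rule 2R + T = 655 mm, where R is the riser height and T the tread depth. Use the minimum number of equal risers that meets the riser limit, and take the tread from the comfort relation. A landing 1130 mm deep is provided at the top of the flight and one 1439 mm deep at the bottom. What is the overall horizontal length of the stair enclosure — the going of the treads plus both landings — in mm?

3200 / 165 = 19.39, so 20 risers are needed.
Each riser is 3200/20 = 160 mm (≤ 165 mm).
From 2R + T = 655: T = 655 − 320 = 335 mm.
20 risers give 19 treads; going = 19 × 335 = 6365 mm.
Enclosure = 6365 + 1130 + 1439 = 8934 mm.

8934 mm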